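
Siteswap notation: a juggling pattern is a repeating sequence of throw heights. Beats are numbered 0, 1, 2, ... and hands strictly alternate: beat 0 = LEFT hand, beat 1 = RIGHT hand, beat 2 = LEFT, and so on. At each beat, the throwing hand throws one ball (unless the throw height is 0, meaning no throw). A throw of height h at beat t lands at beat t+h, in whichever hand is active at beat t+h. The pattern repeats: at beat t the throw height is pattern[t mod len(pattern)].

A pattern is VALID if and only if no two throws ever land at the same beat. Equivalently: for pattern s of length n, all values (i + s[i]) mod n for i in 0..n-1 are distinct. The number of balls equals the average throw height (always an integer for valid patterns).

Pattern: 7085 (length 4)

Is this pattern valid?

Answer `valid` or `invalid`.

Answer: valid

Derivation:
i=0: (i + s[i]) mod n = (0 + 7) mod 4 = 3
i=1: (i + s[i]) mod n = (1 + 0) mod 4 = 1
i=2: (i + s[i]) mod n = (2 + 8) mod 4 = 2
i=3: (i + s[i]) mod n = (3 + 5) mod 4 = 0
Residues: [3, 1, 2, 0], distinct: True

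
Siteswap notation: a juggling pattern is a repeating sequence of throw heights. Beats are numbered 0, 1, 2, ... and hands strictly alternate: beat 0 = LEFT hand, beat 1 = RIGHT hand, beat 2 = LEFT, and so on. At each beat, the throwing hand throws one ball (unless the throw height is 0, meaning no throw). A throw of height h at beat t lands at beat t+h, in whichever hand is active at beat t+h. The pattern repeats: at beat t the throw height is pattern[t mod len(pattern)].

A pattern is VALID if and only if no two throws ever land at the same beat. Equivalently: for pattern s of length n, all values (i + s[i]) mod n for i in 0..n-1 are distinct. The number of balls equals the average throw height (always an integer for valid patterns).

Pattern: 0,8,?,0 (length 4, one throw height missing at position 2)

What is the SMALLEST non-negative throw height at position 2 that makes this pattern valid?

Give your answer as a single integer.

i=0: (0 + 0) mod 4 = 0
i=1: (1 + 8) mod 4 = 1
i=2: s[i]=? (unknown)
i=3: (3 + 0) mod 4 = 3
Known residues: [0, 1, 3]; need a permutation of 0..3, so missing residue r = 2
Need (2 + s) mod 4 = 2; smallest s = (2 - 2) mod 4 = 0

Answer: 0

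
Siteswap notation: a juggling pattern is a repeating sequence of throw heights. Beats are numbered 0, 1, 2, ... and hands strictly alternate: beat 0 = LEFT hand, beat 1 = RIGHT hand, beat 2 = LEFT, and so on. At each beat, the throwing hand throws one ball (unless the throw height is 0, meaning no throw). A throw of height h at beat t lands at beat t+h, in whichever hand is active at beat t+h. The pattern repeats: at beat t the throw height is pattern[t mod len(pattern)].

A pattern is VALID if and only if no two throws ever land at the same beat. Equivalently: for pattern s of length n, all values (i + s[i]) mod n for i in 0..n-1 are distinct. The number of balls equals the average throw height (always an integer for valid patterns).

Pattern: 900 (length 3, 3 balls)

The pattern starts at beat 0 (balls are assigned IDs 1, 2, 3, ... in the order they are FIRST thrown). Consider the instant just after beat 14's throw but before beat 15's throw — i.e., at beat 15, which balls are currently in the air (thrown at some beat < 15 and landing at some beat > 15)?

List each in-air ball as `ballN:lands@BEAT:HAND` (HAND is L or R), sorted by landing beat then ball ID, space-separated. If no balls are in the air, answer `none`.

Beat 0 (L): throw ball1 h=9 -> lands@9:R; in-air after throw: [b1@9:R]
Beat 3 (R): throw ball2 h=9 -> lands@12:L; in-air after throw: [b1@9:R b2@12:L]
Beat 6 (L): throw ball3 h=9 -> lands@15:R; in-air after throw: [b1@9:R b2@12:L b3@15:R]
Beat 9 (R): throw ball1 h=9 -> lands@18:L; in-air after throw: [b2@12:L b3@15:R b1@18:L]
Beat 12 (L): throw ball2 h=9 -> lands@21:R; in-air after throw: [b3@15:R b1@18:L b2@21:R]
Beat 15 (R): throw ball3 h=9 -> lands@24:L; in-air after throw: [b1@18:L b2@21:R b3@24:L]

Answer: ball1:lands@18:L ball2:lands@21:R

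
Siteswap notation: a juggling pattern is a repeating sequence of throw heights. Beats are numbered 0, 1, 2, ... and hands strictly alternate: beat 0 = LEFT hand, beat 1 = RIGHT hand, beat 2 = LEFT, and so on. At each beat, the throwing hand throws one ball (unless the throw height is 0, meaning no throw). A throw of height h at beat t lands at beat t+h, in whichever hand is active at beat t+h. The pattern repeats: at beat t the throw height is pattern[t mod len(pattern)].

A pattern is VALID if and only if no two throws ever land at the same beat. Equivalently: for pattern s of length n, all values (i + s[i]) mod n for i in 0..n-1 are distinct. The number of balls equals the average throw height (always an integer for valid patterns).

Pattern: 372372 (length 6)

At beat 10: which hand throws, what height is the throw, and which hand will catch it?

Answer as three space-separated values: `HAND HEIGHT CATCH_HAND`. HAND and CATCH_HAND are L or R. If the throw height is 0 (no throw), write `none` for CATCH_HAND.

Beat 10: 10 mod 2 = 0, so hand = L
Throw height = pattern[10 mod 6] = pattern[4] = 7
Lands at beat 10+7=17, 17 mod 2 = 1, so catch hand = R

Answer: L 7 R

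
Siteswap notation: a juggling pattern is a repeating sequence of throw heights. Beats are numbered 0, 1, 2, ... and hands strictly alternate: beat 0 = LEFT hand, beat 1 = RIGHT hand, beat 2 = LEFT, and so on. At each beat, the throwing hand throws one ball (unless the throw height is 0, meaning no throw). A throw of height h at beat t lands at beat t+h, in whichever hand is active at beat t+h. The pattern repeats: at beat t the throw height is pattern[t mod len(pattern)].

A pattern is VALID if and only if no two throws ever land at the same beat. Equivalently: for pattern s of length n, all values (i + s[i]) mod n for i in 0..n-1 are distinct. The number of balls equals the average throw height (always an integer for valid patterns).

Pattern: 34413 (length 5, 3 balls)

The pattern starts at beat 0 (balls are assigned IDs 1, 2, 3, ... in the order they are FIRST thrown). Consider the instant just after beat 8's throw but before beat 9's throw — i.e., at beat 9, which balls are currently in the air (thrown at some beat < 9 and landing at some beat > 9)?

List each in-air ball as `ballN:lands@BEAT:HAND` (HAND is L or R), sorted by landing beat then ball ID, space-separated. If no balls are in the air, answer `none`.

Answer: ball3:lands@10:L ball1:lands@11:R

Derivation:
Beat 0 (L): throw ball1 h=3 -> lands@3:R; in-air after throw: [b1@3:R]
Beat 1 (R): throw ball2 h=4 -> lands@5:R; in-air after throw: [b1@3:R b2@5:R]
Beat 2 (L): throw ball3 h=4 -> lands@6:L; in-air after throw: [b1@3:R b2@5:R b3@6:L]
Beat 3 (R): throw ball1 h=1 -> lands@4:L; in-air after throw: [b1@4:L b2@5:R b3@6:L]
Beat 4 (L): throw ball1 h=3 -> lands@7:R; in-air after throw: [b2@5:R b3@6:L b1@7:R]
Beat 5 (R): throw ball2 h=3 -> lands@8:L; in-air after throw: [b3@6:L b1@7:R b2@8:L]
Beat 6 (L): throw ball3 h=4 -> lands@10:L; in-air after throw: [b1@7:R b2@8:L b3@10:L]
Beat 7 (R): throw ball1 h=4 -> lands@11:R; in-air after throw: [b2@8:L b3@10:L b1@11:R]
Beat 8 (L): throw ball2 h=1 -> lands@9:R; in-air after throw: [b2@9:R b3@10:L b1@11:R]
Beat 9 (R): throw ball2 h=3 -> lands@12:L; in-air after throw: [b3@10:L b1@11:R b2@12:L]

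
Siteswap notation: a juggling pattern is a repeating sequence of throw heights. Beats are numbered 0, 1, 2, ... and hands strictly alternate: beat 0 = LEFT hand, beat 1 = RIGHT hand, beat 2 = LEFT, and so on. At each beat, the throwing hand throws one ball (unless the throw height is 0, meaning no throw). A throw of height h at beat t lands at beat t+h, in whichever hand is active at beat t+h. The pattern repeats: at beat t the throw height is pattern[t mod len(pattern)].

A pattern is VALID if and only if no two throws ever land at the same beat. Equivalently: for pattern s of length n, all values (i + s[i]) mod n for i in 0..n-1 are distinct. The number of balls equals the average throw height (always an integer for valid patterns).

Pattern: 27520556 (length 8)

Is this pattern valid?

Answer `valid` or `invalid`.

i=0: (i + s[i]) mod n = (0 + 2) mod 8 = 2
i=1: (i + s[i]) mod n = (1 + 7) mod 8 = 0
i=2: (i + s[i]) mod n = (2 + 5) mod 8 = 7
i=3: (i + s[i]) mod n = (3 + 2) mod 8 = 5
i=4: (i + s[i]) mod n = (4 + 0) mod 8 = 4
i=5: (i + s[i]) mod n = (5 + 5) mod 8 = 2
i=6: (i + s[i]) mod n = (6 + 5) mod 8 = 3
i=7: (i + s[i]) mod n = (7 + 6) mod 8 = 5
Residues: [2, 0, 7, 5, 4, 2, 3, 5], distinct: False

Answer: invalid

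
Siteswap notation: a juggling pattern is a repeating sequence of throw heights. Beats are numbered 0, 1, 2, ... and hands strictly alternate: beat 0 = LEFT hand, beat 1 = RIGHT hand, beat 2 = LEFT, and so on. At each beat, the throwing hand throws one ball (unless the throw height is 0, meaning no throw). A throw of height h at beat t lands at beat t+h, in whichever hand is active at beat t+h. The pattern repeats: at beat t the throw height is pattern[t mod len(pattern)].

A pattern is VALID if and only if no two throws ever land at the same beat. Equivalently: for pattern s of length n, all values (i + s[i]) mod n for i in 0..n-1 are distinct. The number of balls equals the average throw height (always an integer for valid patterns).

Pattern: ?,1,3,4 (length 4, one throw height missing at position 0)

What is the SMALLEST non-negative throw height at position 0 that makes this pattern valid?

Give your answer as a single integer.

Answer: 0

Derivation:
i=0: s[i]=? (unknown)
i=1: (1 + 1) mod 4 = 2
i=2: (2 + 3) mod 4 = 1
i=3: (3 + 4) mod 4 = 3
Known residues: [1, 2, 3]; need a permutation of 0..3, so missing residue r = 0
Need (0 + s) mod 4 = 0; smallest s = (0 - 0) mod 4 = 0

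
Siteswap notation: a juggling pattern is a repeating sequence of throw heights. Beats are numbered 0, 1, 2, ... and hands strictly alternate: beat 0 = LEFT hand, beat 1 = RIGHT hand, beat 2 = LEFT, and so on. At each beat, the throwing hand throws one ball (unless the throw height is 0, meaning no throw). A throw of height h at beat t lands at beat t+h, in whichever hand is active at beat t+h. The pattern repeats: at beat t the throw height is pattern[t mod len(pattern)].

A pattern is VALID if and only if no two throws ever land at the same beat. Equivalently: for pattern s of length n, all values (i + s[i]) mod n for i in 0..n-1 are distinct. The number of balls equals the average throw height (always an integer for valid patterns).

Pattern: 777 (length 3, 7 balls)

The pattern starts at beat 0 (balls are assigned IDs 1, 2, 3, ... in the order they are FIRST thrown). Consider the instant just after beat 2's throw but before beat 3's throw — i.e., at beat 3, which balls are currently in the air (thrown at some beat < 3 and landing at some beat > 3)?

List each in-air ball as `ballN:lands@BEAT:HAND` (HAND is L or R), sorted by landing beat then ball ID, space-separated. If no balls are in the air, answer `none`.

Answer: ball1:lands@7:R ball2:lands@8:L ball3:lands@9:R

Derivation:
Beat 0 (L): throw ball1 h=7 -> lands@7:R; in-air after throw: [b1@7:R]
Beat 1 (R): throw ball2 h=7 -> lands@8:L; in-air after throw: [b1@7:R b2@8:L]
Beat 2 (L): throw ball3 h=7 -> lands@9:R; in-air after throw: [b1@7:R b2@8:L b3@9:R]
Beat 3 (R): throw ball4 h=7 -> lands@10:L; in-air after throw: [b1@7:R b2@8:L b3@9:R b4@10:L]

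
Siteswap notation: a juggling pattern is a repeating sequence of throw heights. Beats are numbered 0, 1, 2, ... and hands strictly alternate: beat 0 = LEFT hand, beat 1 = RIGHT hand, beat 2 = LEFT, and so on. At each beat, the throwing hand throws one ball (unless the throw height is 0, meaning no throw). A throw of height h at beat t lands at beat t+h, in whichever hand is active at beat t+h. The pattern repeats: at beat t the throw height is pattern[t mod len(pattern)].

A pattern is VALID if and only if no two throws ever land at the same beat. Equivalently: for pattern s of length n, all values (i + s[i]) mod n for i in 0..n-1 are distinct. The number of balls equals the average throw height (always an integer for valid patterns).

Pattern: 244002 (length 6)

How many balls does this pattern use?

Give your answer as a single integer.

Answer: 2

Derivation:
Pattern = [2, 4, 4, 0, 0, 2], length n = 6
  position 0: throw height = 2, running sum = 2
  position 1: throw height = 4, running sum = 6
  position 2: throw height = 4, running sum = 10
  position 3: throw height = 0, running sum = 10
  position 4: throw height = 0, running sum = 10
  position 5: throw height = 2, running sum = 12
Total sum = 12; balls = sum / n = 12 / 6 = 2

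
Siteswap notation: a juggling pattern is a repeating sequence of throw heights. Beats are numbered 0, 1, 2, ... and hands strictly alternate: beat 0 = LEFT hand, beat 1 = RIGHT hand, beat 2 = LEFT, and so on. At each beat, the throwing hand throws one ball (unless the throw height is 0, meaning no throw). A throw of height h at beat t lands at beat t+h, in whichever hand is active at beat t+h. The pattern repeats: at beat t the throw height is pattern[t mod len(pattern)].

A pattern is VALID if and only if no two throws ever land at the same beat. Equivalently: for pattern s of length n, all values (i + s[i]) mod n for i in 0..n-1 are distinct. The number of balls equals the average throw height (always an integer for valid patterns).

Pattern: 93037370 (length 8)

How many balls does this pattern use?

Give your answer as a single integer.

Pattern = [9, 3, 0, 3, 7, 3, 7, 0], length n = 8
  position 0: throw height = 9, running sum = 9
  position 1: throw height = 3, running sum = 12
  position 2: throw height = 0, running sum = 12
  position 3: throw height = 3, running sum = 15
  position 4: throw height = 7, running sum = 22
  position 5: throw height = 3, running sum = 25
  position 6: throw height = 7, running sum = 32
  position 7: throw height = 0, running sum = 32
Total sum = 32; balls = sum / n = 32 / 8 = 4

Answer: 4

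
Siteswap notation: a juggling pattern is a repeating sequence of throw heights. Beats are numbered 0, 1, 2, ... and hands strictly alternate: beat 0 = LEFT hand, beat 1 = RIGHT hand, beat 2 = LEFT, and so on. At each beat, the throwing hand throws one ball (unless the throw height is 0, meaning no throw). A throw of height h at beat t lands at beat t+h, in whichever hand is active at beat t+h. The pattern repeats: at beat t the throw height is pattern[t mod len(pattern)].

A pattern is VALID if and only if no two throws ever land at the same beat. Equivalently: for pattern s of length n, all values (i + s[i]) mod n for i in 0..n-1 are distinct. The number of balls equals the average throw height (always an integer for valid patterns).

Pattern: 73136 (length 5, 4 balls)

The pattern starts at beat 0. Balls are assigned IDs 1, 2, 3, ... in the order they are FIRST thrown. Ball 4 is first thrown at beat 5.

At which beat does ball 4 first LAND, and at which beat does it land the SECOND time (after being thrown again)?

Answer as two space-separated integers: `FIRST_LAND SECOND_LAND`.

Answer: 12 13

Derivation:
Beat 0 (L): throw ball1 h=7 -> lands@7:R; in-air after throw: [b1@7:R]
Beat 1 (R): throw ball2 h=3 -> lands@4:L; in-air after throw: [b2@4:L b1@7:R]
Beat 2 (L): throw ball3 h=1 -> lands@3:R; in-air after throw: [b3@3:R b2@4:L b1@7:R]
Beat 3 (R): throw ball3 h=3 -> lands@6:L; in-air after throw: [b2@4:L b3@6:L b1@7:R]
Beat 4 (L): throw ball2 h=6 -> lands@10:L; in-air after throw: [b3@6:L b1@7:R b2@10:L]
Beat 5 (R): throw ball4 h=7 -> lands@12:L; in-air after throw: [b3@6:L b1@7:R b2@10:L b4@12:L]
Beat 6 (L): throw ball3 h=3 -> lands@9:R; in-air after throw: [b1@7:R b3@9:R b2@10:L b4@12:L]
Beat 7 (R): throw ball1 h=1 -> lands@8:L; in-air after throw: [b1@8:L b3@9:R b2@10:L b4@12:L]
Beat 8 (L): throw ball1 h=3 -> lands@11:R; in-air after throw: [b3@9:R b2@10:L b1@11:R b4@12:L]
Beat 9 (R): throw ball3 h=6 -> lands@15:R; in-air after throw: [b2@10:L b1@11:R b4@12:L b3@15:R]
Beat 10 (L): throw ball2 h=7 -> lands@17:R; in-air after throw: [b1@11:R b4@12:L b3@15:R b2@17:R]
Beat 11 (R): throw ball1 h=3 -> lands@14:L; in-air after throw: [b4@12:L b1@14:L b3@15:R b2@17:R]
Beat 12 (L): throw ball4 h=1 -> lands@13:R; in-air after throw: [b4@13:R b1@14:L b3@15:R b2@17:R]
Beat 13 (R): throw ball4 h=3 -> lands@16:L; in-air after throw: [b1@14:L b3@15:R b4@16:L b2@17:R]
Ball 4: thrown@5 h=7 -> first land @12; rethrown@12 h=1 -> second land @13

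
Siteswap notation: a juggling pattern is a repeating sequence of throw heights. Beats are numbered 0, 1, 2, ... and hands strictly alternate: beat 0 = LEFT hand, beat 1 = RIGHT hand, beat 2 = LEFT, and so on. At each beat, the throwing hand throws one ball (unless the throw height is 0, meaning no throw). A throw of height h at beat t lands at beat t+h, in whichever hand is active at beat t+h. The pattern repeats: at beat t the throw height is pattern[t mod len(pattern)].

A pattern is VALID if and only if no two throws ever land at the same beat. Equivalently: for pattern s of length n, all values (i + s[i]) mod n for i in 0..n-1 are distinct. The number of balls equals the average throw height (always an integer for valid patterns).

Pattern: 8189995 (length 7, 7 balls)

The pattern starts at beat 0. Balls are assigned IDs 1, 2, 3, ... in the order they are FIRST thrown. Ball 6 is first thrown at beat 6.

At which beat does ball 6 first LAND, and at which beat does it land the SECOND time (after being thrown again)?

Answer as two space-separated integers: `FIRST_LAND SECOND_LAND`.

Answer: 11 20

Derivation:
Beat 0 (L): throw ball1 h=8 -> lands@8:L; in-air after throw: [b1@8:L]
Beat 1 (R): throw ball2 h=1 -> lands@2:L; in-air after throw: [b2@2:L b1@8:L]
Beat 2 (L): throw ball2 h=8 -> lands@10:L; in-air after throw: [b1@8:L b2@10:L]
Beat 3 (R): throw ball3 h=9 -> lands@12:L; in-air after throw: [b1@8:L b2@10:L b3@12:L]
Beat 4 (L): throw ball4 h=9 -> lands@13:R; in-air after throw: [b1@8:L b2@10:L b3@12:L b4@13:R]
Beat 5 (R): throw ball5 h=9 -> lands@14:L; in-air after throw: [b1@8:L b2@10:L b3@12:L b4@13:R b5@14:L]
Beat 6 (L): throw ball6 h=5 -> lands@11:R; in-air after throw: [b1@8:L b2@10:L b6@11:R b3@12:L b4@13:R b5@14:L]
Beat 7 (R): throw ball7 h=8 -> lands@15:R; in-air after throw: [b1@8:L b2@10:L b6@11:R b3@12:L b4@13:R b5@14:L b7@15:R]
Beat 8 (L): throw ball1 h=1 -> lands@9:R; in-air after throw: [b1@9:R b2@10:L b6@11:R b3@12:L b4@13:R b5@14:L b7@15:R]
Beat 9 (R): throw ball1 h=8 -> lands@17:R; in-air after throw: [b2@10:L b6@11:R b3@12:L b4@13:R b5@14:L b7@15:R b1@17:R]
Beat 10 (L): throw ball2 h=9 -> lands@19:R; in-air after throw: [b6@11:R b3@12:L b4@13:R b5@14:L b7@15:R b1@17:R b2@19:R]
Beat 11 (R): throw ball6 h=9 -> lands@20:L; in-air after throw: [b3@12:L b4@13:R b5@14:L b7@15:R b1@17:R b2@19:R b6@20:L]
Beat 12 (L): throw ball3 h=9 -> lands@21:R; in-air after throw: [b4@13:R b5@14:L b7@15:R b1@17:R b2@19:R b6@20:L b3@21:R]
Beat 13 (R): throw ball4 h=5 -> lands@18:L; in-air after throw: [b5@14:L b7@15:R b1@17:R b4@18:L b2@19:R b6@20:L b3@21:R]
Ball 6: thrown@6 h=5 -> first land @11; rethrown@11 h=9 -> second land @20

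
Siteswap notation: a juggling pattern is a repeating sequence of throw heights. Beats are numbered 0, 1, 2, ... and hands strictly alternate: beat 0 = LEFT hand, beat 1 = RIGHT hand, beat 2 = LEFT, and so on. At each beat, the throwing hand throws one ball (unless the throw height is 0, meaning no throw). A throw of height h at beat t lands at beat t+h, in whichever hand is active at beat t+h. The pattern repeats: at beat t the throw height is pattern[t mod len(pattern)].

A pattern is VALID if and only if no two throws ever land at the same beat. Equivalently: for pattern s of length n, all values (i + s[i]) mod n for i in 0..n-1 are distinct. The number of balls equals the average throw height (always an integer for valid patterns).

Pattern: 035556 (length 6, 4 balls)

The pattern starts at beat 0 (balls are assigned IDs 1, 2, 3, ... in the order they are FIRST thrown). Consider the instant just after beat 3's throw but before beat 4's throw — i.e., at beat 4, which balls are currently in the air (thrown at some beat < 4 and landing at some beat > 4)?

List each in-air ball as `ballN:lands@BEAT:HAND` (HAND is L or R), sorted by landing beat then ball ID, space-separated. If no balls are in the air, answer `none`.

Beat 1 (R): throw ball1 h=3 -> lands@4:L; in-air after throw: [b1@4:L]
Beat 2 (L): throw ball2 h=5 -> lands@7:R; in-air after throw: [b1@4:L b2@7:R]
Beat 3 (R): throw ball3 h=5 -> lands@8:L; in-air after throw: [b1@4:L b2@7:R b3@8:L]
Beat 4 (L): throw ball1 h=5 -> lands@9:R; in-air after throw: [b2@7:R b3@8:L b1@9:R]

Answer: ball2:lands@7:R ball3:lands@8:L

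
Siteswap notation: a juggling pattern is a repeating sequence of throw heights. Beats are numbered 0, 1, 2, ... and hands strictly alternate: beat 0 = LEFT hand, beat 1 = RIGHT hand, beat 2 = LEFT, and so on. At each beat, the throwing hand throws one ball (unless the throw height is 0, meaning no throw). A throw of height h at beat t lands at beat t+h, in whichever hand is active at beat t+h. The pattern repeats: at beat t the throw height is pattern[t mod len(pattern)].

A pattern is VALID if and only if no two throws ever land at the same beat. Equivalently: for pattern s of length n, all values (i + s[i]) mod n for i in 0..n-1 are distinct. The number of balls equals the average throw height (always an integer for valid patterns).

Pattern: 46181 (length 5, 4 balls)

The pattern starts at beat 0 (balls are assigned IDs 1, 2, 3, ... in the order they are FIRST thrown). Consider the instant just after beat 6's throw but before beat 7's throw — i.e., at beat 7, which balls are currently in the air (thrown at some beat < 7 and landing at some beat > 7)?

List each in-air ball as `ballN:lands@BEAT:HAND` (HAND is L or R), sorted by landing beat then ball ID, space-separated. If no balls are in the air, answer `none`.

Answer: ball1:lands@9:R ball3:lands@11:R ball4:lands@12:L

Derivation:
Beat 0 (L): throw ball1 h=4 -> lands@4:L; in-air after throw: [b1@4:L]
Beat 1 (R): throw ball2 h=6 -> lands@7:R; in-air after throw: [b1@4:L b2@7:R]
Beat 2 (L): throw ball3 h=1 -> lands@3:R; in-air after throw: [b3@3:R b1@4:L b2@7:R]
Beat 3 (R): throw ball3 h=8 -> lands@11:R; in-air after throw: [b1@4:L b2@7:R b3@11:R]
Beat 4 (L): throw ball1 h=1 -> lands@5:R; in-air after throw: [b1@5:R b2@7:R b3@11:R]
Beat 5 (R): throw ball1 h=4 -> lands@9:R; in-air after throw: [b2@7:R b1@9:R b3@11:R]
Beat 6 (L): throw ball4 h=6 -> lands@12:L; in-air after throw: [b2@7:R b1@9:R b3@11:R b4@12:L]
Beat 7 (R): throw ball2 h=1 -> lands@8:L; in-air after throw: [b2@8:L b1@9:R b3@11:R b4@12:L]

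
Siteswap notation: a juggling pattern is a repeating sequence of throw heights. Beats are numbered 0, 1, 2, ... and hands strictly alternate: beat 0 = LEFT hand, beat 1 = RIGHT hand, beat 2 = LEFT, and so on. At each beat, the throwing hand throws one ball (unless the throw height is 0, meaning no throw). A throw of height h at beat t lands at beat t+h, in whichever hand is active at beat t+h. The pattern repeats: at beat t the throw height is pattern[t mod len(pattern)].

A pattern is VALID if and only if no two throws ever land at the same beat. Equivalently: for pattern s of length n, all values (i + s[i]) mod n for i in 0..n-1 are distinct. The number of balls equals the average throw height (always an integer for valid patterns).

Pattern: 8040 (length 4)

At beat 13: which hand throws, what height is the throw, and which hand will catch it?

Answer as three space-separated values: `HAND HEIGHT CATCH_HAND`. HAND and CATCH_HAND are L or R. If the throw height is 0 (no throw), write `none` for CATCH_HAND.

Answer: R 0 none

Derivation:
Beat 13: 13 mod 2 = 1, so hand = R
Throw height = pattern[13 mod 4] = pattern[1] = 0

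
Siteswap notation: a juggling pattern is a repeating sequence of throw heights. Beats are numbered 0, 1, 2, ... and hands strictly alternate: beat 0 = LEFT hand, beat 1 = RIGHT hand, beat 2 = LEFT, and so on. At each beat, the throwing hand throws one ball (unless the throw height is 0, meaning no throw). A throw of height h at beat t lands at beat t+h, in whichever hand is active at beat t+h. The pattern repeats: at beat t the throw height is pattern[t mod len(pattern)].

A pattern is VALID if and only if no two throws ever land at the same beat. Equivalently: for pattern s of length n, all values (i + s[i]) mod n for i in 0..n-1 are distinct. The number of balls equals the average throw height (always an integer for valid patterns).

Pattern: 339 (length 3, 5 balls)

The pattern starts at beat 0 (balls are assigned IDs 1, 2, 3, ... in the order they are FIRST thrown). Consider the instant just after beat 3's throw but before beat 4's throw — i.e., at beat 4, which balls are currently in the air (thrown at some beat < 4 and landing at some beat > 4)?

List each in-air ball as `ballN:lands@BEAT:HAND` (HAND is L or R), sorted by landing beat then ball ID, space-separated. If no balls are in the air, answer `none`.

Beat 0 (L): throw ball1 h=3 -> lands@3:R; in-air after throw: [b1@3:R]
Beat 1 (R): throw ball2 h=3 -> lands@4:L; in-air after throw: [b1@3:R b2@4:L]
Beat 2 (L): throw ball3 h=9 -> lands@11:R; in-air after throw: [b1@3:R b2@4:L b3@11:R]
Beat 3 (R): throw ball1 h=3 -> lands@6:L; in-air after throw: [b2@4:L b1@6:L b3@11:R]
Beat 4 (L): throw ball2 h=3 -> lands@7:R; in-air after throw: [b1@6:L b2@7:R b3@11:R]

Answer: ball1:lands@6:L ball3:lands@11:R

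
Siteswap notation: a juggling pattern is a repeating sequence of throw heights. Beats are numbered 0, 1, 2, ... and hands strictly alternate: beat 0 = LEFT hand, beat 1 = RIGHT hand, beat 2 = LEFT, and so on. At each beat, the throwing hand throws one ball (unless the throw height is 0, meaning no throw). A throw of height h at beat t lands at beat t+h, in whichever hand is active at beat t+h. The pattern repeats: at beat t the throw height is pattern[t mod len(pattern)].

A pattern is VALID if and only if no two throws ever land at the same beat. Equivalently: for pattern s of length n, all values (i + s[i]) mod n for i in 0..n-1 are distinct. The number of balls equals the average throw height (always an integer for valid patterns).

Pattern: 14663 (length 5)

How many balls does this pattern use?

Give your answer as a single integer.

Pattern = [1, 4, 6, 6, 3], length n = 5
  position 0: throw height = 1, running sum = 1
  position 1: throw height = 4, running sum = 5
  position 2: throw height = 6, running sum = 11
  position 3: throw height = 6, running sum = 17
  position 4: throw height = 3, running sum = 20
Total sum = 20; balls = sum / n = 20 / 5 = 4

Answer: 4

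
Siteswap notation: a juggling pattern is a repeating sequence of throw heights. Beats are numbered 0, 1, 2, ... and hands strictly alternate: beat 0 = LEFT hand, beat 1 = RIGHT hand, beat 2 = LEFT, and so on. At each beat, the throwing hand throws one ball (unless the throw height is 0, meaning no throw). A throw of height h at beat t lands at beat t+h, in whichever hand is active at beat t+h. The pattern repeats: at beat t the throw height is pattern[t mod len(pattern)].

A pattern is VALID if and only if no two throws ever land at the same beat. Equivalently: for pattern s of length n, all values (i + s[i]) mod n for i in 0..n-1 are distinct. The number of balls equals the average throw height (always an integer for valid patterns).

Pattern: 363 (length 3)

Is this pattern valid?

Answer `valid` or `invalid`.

Answer: valid

Derivation:
i=0: (i + s[i]) mod n = (0 + 3) mod 3 = 0
i=1: (i + s[i]) mod n = (1 + 6) mod 3 = 1
i=2: (i + s[i]) mod n = (2 + 3) mod 3 = 2
Residues: [0, 1, 2], distinct: True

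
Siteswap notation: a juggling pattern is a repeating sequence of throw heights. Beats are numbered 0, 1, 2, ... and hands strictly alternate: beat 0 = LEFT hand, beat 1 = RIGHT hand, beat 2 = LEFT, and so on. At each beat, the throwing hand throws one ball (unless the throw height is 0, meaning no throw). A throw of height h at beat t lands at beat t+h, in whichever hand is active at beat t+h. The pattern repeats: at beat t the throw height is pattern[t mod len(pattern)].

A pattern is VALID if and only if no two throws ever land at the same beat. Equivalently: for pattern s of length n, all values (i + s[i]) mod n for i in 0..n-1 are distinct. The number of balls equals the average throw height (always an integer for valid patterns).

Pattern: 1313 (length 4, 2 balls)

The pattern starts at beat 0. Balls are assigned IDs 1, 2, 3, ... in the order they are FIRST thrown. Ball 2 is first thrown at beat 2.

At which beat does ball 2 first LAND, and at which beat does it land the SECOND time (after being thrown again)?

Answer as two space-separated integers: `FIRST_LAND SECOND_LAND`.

Answer: 3 6

Derivation:
Beat 0 (L): throw ball1 h=1 -> lands@1:R; in-air after throw: [b1@1:R]
Beat 1 (R): throw ball1 h=3 -> lands@4:L; in-air after throw: [b1@4:L]
Beat 2 (L): throw ball2 h=1 -> lands@3:R; in-air after throw: [b2@3:R b1@4:L]
Beat 3 (R): throw ball2 h=3 -> lands@6:L; in-air after throw: [b1@4:L b2@6:L]
Beat 4 (L): throw ball1 h=1 -> lands@5:R; in-air after throw: [b1@5:R b2@6:L]
Beat 5 (R): throw ball1 h=3 -> lands@8:L; in-air after throw: [b2@6:L b1@8:L]
Beat 6 (L): throw ball2 h=1 -> lands@7:R; in-air after throw: [b2@7:R b1@8:L]
Ball 2: thrown@2 h=1 -> first land @3; rethrown@3 h=3 -> second land @6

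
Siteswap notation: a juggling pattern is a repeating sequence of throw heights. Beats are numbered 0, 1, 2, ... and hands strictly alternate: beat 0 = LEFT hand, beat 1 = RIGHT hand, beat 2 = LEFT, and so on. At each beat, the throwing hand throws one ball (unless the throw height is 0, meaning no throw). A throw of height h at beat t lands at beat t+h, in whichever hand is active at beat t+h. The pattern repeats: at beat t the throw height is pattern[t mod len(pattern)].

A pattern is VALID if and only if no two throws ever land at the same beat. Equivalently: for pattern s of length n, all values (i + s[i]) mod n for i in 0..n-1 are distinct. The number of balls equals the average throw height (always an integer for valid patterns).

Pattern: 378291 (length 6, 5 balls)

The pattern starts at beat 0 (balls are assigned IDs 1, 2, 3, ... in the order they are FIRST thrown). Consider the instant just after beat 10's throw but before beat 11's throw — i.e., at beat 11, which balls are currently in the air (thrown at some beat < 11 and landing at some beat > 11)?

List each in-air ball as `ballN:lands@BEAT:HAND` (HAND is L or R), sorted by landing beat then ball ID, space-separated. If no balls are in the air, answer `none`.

Answer: ball4:lands@13:R ball5:lands@14:L ball2:lands@16:L ball3:lands@19:R

Derivation:
Beat 0 (L): throw ball1 h=3 -> lands@3:R; in-air after throw: [b1@3:R]
Beat 1 (R): throw ball2 h=7 -> lands@8:L; in-air after throw: [b1@3:R b2@8:L]
Beat 2 (L): throw ball3 h=8 -> lands@10:L; in-air after throw: [b1@3:R b2@8:L b3@10:L]
Beat 3 (R): throw ball1 h=2 -> lands@5:R; in-air after throw: [b1@5:R b2@8:L b3@10:L]
Beat 4 (L): throw ball4 h=9 -> lands@13:R; in-air after throw: [b1@5:R b2@8:L b3@10:L b4@13:R]
Beat 5 (R): throw ball1 h=1 -> lands@6:L; in-air after throw: [b1@6:L b2@8:L b3@10:L b4@13:R]
Beat 6 (L): throw ball1 h=3 -> lands@9:R; in-air after throw: [b2@8:L b1@9:R b3@10:L b4@13:R]
Beat 7 (R): throw ball5 h=7 -> lands@14:L; in-air after throw: [b2@8:L b1@9:R b3@10:L b4@13:R b5@14:L]
Beat 8 (L): throw ball2 h=8 -> lands@16:L; in-air after throw: [b1@9:R b3@10:L b4@13:R b5@14:L b2@16:L]
Beat 9 (R): throw ball1 h=2 -> lands@11:R; in-air after throw: [b3@10:L b1@11:R b4@13:R b5@14:L b2@16:L]
Beat 10 (L): throw ball3 h=9 -> lands@19:R; in-air after throw: [b1@11:R b4@13:R b5@14:L b2@16:L b3@19:R]
Beat 11 (R): throw ball1 h=1 -> lands@12:L; in-air after throw: [b1@12:L b4@13:R b5@14:L b2@16:L b3@19:R]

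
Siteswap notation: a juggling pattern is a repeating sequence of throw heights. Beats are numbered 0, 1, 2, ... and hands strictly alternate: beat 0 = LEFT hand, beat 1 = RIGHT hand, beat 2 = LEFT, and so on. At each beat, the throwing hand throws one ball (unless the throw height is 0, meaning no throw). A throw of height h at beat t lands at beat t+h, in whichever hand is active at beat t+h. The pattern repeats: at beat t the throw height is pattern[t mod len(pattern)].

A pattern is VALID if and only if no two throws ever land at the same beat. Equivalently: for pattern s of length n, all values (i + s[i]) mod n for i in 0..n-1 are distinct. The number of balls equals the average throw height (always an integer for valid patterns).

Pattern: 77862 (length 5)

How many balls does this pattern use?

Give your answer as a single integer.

Answer: 6

Derivation:
Pattern = [7, 7, 8, 6, 2], length n = 5
  position 0: throw height = 7, running sum = 7
  position 1: throw height = 7, running sum = 14
  position 2: throw height = 8, running sum = 22
  position 3: throw height = 6, running sum = 28
  position 4: throw height = 2, running sum = 30
Total sum = 30; balls = sum / n = 30 / 5 = 6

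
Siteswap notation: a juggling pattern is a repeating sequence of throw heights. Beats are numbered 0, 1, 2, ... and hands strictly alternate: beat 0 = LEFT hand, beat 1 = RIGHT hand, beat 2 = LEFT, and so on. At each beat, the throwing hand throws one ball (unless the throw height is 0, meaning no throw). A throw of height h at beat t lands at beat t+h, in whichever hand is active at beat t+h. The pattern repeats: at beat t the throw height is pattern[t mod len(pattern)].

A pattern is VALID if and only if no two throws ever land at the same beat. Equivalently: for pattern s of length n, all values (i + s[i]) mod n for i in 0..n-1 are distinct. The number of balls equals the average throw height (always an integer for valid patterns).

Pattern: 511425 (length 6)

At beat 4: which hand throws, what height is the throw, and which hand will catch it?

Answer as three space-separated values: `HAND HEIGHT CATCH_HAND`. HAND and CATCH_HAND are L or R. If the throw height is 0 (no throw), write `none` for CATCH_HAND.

Answer: L 2 L

Derivation:
Beat 4: 4 mod 2 = 0, so hand = L
Throw height = pattern[4 mod 6] = pattern[4] = 2
Lands at beat 4+2=6, 6 mod 2 = 0, so catch hand = L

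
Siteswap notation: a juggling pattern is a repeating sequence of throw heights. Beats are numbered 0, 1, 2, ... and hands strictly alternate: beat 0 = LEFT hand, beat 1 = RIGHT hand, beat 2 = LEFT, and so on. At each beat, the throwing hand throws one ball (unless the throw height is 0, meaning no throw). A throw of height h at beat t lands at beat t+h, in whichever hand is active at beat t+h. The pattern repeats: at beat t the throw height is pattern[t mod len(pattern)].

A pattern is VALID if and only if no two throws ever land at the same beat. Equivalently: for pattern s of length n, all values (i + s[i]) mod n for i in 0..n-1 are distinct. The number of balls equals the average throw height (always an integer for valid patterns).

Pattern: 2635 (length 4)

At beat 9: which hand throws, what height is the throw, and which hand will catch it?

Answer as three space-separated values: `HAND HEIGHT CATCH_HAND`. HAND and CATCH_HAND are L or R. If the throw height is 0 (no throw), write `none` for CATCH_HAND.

Beat 9: 9 mod 2 = 1, so hand = R
Throw height = pattern[9 mod 4] = pattern[1] = 6
Lands at beat 9+6=15, 15 mod 2 = 1, so catch hand = R

Answer: R 6 R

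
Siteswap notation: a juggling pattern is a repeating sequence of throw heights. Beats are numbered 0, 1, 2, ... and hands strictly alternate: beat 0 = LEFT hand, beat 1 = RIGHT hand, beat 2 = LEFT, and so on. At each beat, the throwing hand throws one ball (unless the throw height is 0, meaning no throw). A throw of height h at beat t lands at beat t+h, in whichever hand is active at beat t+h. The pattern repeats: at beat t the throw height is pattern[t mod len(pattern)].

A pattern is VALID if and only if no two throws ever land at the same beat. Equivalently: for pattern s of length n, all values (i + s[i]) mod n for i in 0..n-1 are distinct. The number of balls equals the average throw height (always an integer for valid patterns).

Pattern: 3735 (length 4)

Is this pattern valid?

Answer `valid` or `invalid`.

Answer: invalid

Derivation:
i=0: (i + s[i]) mod n = (0 + 3) mod 4 = 3
i=1: (i + s[i]) mod n = (1 + 7) mod 4 = 0
i=2: (i + s[i]) mod n = (2 + 3) mod 4 = 1
i=3: (i + s[i]) mod n = (3 + 5) mod 4 = 0
Residues: [3, 0, 1, 0], distinct: False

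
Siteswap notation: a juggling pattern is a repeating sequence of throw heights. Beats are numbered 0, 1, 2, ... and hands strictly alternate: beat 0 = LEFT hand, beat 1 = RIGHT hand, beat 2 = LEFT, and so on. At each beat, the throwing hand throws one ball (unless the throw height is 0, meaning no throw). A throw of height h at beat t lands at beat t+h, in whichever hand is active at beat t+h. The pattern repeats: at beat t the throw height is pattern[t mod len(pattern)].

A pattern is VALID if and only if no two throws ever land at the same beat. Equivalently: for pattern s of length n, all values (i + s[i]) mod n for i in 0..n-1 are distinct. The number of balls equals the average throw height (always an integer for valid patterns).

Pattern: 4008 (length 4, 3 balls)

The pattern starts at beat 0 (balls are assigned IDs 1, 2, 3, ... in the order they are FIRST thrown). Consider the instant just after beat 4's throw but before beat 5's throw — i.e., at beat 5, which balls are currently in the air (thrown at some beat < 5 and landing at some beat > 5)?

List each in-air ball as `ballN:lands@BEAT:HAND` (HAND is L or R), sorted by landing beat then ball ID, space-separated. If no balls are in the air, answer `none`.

Answer: ball1:lands@8:L ball2:lands@11:R

Derivation:
Beat 0 (L): throw ball1 h=4 -> lands@4:L; in-air after throw: [b1@4:L]
Beat 3 (R): throw ball2 h=8 -> lands@11:R; in-air after throw: [b1@4:L b2@11:R]
Beat 4 (L): throw ball1 h=4 -> lands@8:L; in-air after throw: [b1@8:L b2@11:R]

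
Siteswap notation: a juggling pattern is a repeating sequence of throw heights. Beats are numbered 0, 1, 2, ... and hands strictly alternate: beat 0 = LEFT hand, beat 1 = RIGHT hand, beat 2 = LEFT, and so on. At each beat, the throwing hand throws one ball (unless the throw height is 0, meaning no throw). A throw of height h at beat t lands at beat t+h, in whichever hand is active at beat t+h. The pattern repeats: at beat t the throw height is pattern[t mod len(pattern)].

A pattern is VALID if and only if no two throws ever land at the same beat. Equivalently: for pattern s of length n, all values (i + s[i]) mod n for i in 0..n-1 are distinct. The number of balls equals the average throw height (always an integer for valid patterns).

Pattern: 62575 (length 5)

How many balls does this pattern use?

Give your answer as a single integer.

Answer: 5

Derivation:
Pattern = [6, 2, 5, 7, 5], length n = 5
  position 0: throw height = 6, running sum = 6
  position 1: throw height = 2, running sum = 8
  position 2: throw height = 5, running sum = 13
  position 3: throw height = 7, running sum = 20
  position 4: throw height = 5, running sum = 25
Total sum = 25; balls = sum / n = 25 / 5 = 5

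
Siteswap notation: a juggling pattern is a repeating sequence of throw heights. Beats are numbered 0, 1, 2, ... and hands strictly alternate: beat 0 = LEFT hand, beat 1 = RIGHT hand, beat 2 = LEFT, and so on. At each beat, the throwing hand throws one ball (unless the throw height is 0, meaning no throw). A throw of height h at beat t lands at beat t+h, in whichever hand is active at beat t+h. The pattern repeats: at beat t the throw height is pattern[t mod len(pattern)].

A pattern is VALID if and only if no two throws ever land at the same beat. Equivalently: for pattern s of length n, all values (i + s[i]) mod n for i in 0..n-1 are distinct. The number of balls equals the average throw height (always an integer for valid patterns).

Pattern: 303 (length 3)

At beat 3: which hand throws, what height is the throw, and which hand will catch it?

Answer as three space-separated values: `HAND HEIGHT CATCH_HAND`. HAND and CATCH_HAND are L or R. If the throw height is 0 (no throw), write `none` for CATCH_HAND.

Answer: R 3 L

Derivation:
Beat 3: 3 mod 2 = 1, so hand = R
Throw height = pattern[3 mod 3] = pattern[0] = 3
Lands at beat 3+3=6, 6 mod 2 = 0, so catch hand = L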